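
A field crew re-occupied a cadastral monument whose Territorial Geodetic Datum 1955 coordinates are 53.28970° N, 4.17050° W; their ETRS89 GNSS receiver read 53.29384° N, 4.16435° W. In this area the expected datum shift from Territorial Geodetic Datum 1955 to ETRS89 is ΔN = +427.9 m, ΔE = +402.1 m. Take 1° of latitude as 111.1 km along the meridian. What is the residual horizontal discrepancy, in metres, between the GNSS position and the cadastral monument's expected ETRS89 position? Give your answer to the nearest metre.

Observed coordinate differences: Δφ = +0.00414°, Δλ = +0.00615°.
Converting to metres (1° lat = 111100 m, cos φ = 0.597769): observed ΔN = 460.0 m, observed ΔE = 408.4 m.
Subtracting the expected shift leaves a residual of 460.0 − (427.9) = 32.1 m north and 408.4 − (402.1) = 6.3 m east.
Residual distance = √(32.1² + 6.3²) = 32.7 m.

33 m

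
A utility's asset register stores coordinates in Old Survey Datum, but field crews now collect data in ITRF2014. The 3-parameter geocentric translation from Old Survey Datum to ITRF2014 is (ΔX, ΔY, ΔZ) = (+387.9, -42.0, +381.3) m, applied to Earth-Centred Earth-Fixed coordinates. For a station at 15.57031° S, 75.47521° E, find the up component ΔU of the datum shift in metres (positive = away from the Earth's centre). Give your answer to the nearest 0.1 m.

ΔU = -47.8 m

At φ = -15.57031°, λ = 75.47521°: sin φ = -0.268421, cos φ = 0.963302, sin λ = 0.968039, cos λ = 0.250799.
ΔU = cos φ cos λ·ΔX + cos φ sin λ·ΔY + sin φ·ΔZ = (0.963302)(0.250799)(387.9) + (0.963302)(0.968039)(-42.0) + (-0.268421)(381.3) = -47.80 m.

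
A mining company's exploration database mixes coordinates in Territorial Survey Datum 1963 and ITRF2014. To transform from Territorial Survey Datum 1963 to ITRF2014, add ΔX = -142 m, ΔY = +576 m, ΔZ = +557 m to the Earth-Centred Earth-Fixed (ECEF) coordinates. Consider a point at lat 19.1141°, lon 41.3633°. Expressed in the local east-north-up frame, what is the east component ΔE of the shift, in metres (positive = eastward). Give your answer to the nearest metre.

The local east axis at (φ, λ) is (−sin λ, cos λ, 0), so ΔE = −sin(41.3633°)·(-142) + cos(41.3633°)·576 = 526.15 m.

ΔE = 526 m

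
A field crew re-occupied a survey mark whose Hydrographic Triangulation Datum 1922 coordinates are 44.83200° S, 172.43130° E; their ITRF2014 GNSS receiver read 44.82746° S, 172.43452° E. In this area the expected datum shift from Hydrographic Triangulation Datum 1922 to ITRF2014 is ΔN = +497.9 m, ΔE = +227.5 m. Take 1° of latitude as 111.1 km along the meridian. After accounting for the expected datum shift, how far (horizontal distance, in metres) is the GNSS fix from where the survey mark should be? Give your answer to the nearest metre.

27 m

Observed coordinate differences: Δφ = +0.00454°, Δλ = +0.00322°.
Converting to metres (1° lat = 111100 m, cos φ = 0.709177): observed ΔN = 504.4 m, observed ΔE = 253.7 m.
Subtracting the expected shift leaves a residual of 504.4 − (497.9) = 6.5 m north and 253.7 − (227.5) = 26.2 m east.
Residual distance = √(6.5² + 26.2²) = 27.0 m.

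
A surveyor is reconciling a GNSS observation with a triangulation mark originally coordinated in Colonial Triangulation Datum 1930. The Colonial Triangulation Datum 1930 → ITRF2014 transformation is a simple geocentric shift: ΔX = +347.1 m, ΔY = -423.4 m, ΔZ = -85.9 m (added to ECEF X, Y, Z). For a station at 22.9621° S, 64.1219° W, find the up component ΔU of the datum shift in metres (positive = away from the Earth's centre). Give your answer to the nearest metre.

ΔU = 524 m

At φ = -22.9621°, λ = -64.1219°: sin φ = -0.390122, cos φ = 0.920763, sin λ = -0.899725, cos λ = 0.436458.
ΔU = cos φ cos λ·ΔX + cos φ sin λ·ΔY + sin φ·ΔZ = (0.920763)(0.436458)(347.1) + (0.920763)(-0.899725)(-423.4) + (-0.390122)(-85.9) = 523.76 m.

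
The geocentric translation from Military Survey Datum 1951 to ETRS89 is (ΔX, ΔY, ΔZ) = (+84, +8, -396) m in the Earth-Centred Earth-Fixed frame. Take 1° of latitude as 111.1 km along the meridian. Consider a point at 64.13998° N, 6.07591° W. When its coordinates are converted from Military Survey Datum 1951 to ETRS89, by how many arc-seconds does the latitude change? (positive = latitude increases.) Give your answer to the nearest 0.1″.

Δφ = -8.0″

sin φ = 0.899862, cos φ = 0.436174, sin λ = -0.105846, cos λ = 0.994383.
North component: ΔN = −sin φ cos λ·ΔX − sin φ sin λ·ΔY + cos φ·ΔZ = −(0.899862)(0.994383)(84) − (0.899862)(-0.105846)(8) + (0.436174)(-396) = -247.13 m.
1° of latitude spans 111100 m, so Δφ = -247.13 / 111100 × 3600 = -8.008″.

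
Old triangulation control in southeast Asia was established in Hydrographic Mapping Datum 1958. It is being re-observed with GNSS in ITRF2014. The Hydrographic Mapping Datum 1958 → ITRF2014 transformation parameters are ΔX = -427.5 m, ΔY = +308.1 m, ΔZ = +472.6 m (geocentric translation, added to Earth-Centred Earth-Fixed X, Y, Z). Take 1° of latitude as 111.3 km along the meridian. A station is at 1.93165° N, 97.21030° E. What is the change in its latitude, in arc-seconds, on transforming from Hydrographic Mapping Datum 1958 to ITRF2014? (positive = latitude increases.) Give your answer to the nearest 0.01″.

sin φ = 0.033707, cos φ = 0.999432, sin λ = 0.992092, cos λ = -0.125512.
North component: ΔN = −sin φ cos λ·ΔX − sin φ sin λ·ΔY + cos φ·ΔZ = −(0.033707)(-0.125512)(-427.5) − (0.033707)(0.992092)(308.1) + (0.999432)(472.6) = 460.22 m.
1° of latitude spans 111300 m, so Δφ = 460.22 / 111300 × 3600 = 14.886″.

Δφ = 14.89″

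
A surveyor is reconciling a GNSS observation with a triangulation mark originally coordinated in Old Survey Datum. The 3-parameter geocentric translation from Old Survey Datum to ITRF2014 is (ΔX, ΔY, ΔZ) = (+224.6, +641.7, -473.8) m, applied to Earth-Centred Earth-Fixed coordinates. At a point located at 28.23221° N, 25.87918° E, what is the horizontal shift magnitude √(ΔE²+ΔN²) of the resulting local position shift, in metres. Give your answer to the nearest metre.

804 m

The local east axis at (φ, λ) is (−sin λ, cos λ, 0), so ΔE = −sin(25.87918°)·224.6 + cos(25.87918°)·641.7 = 479.32 m.
The local north axis is (−sin φ cos λ, −sin φ sin λ, cos φ), giving ΔN = -95.591 − 132.494 − 417.436 = -645.52 m.
Horizontal magnitude = √(ΔE² + ΔN²) = √(479.32² + (-645.52)²) = 804.02 m.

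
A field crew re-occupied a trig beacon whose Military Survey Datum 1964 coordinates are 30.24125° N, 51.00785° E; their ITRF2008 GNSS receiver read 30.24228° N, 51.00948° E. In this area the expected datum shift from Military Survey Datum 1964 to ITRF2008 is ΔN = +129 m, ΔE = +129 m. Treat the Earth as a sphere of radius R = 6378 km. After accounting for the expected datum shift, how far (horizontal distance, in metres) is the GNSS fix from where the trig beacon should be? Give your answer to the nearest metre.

31 m

Observed coordinate differences: Δφ = +0.00103°, Δλ = +0.00163°.
Converting to metres (1° lat = 111317 m, cos φ = 0.863912): observed ΔN = 114.7 m, observed ΔE = 156.8 m.
Subtracting the expected shift leaves a residual of 114.7 − (129) = -14.3 m north and 156.8 − (129) = 27.8 m east.
Residual distance = √((-14.3)² + 27.8²) = 31.2 m.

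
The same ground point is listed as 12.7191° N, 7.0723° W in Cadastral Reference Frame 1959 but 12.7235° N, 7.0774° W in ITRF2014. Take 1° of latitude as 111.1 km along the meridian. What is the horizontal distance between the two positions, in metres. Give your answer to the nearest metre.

738 m

Δφ = 12.7235° − 12.7191° = +0.0044°; Δλ = -7.0774° − -7.0723° = -0.0051°.
ΔN = Δφ × 111100 = 488.8 m; ΔE = Δλ × 111100 × cos(12.7191°) = -0.0051 × 111100 × 0.975461 = -552.7 m.
Distance = √(ΔE² + ΔN²) = √((-552.7)² + 488.8²) = 737.9 m.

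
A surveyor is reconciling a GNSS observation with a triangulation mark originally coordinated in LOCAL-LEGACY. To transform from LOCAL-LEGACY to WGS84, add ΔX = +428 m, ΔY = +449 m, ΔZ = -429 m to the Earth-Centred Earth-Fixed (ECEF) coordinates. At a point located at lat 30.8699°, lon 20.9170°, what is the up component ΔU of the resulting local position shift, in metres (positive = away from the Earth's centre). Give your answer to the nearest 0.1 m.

ΔU = 260.6 m

The local up (radial) axis is (cos φ cos λ, cos φ sin λ, sin φ), giving ΔU = 343.157 + 137.591 − 220.116 = 260.63 m.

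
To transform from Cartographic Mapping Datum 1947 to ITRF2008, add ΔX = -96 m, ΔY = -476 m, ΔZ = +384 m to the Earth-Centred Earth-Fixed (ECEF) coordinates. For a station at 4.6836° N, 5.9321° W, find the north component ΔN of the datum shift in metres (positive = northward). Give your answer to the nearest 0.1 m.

The local north axis is (−sin φ cos λ, −sin φ sin λ, cos φ), giving ΔN = 7.797 − 4.017 + 382.718 = 386.50 m.

ΔN = 386.5 m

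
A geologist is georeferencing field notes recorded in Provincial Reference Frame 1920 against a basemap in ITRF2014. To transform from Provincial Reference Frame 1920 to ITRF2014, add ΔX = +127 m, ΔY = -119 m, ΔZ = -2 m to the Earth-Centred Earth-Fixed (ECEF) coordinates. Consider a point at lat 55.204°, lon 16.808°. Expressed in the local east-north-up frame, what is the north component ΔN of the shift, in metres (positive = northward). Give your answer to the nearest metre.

The local north axis is (−sin φ cos λ, −sin φ sin λ, cos φ), giving ΔN = -99.836 + 28.258 − 1.141 = -72.72 m.

ΔN = -73 m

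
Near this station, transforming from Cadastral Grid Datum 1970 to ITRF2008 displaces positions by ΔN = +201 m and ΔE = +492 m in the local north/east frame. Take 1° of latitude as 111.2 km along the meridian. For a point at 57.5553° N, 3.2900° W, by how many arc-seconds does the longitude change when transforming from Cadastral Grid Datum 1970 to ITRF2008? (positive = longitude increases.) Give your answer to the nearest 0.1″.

Δλ = 29.7″

At latitude 57.5553°, cos φ = 0.536485.
1° of longitude at this latitude = 111.2 × cos φ = 59.66 km, so Δλ = 492.0 / 59657.2 = 0.0082471° = 29.690″.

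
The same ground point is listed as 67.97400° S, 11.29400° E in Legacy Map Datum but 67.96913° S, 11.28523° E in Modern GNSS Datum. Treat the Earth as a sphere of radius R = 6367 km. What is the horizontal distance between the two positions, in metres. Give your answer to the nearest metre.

Δφ = -67.96913° − -67.97400° = +0.00487°; Δλ = 11.28523° − 11.29400° = -0.00877°.
1° along a meridian = πR/180 = 111125 m.
ΔN = Δφ × 111125 = 541.2 m; ΔE = Δλ × 111125 × cos(-67.97400°) = -0.00877 × 111125 × 0.375027 = -365.5 m.
Distance = √(ΔE² + ΔN²) = √((-365.5)² + 541.2²) = 653.0 m.

653 m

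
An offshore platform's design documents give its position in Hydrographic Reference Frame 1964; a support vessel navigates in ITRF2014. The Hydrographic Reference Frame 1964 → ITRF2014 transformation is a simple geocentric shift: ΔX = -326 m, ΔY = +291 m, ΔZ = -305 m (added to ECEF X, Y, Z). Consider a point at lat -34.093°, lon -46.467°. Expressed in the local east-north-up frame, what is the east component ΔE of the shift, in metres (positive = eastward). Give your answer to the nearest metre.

At φ = -34.093°, λ = -46.467°: sin φ = -0.560538, cos φ = 0.828129, sin λ = -0.724978, cos λ = 0.688772.
ΔE = −sin λ·ΔX + cos λ·ΔY = −(-0.724978)·(-326) + (0.688772)·(291) = -35.91 m.

ΔE = -36 m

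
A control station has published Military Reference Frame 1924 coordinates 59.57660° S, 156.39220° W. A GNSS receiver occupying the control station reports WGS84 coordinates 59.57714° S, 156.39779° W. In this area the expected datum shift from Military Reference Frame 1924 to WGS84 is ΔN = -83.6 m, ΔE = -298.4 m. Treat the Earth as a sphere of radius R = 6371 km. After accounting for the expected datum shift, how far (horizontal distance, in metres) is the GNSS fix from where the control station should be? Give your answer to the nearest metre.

Observed coordinate differences: Δφ = -0.00054°, Δλ = -0.00559°.
Converting to metres (1° lat = 111195 m, cos φ = 0.506386): observed ΔN = -60.0 m, observed ΔE = -314.8 m.
Subtracting the expected shift leaves a residual of -60.0 − (-83.6) = 23.6 m north and -314.8 − (-298.4) = -16.4 m east.
Residual distance = √(23.6² + (-16.4)²) = 28.7 m.

29 m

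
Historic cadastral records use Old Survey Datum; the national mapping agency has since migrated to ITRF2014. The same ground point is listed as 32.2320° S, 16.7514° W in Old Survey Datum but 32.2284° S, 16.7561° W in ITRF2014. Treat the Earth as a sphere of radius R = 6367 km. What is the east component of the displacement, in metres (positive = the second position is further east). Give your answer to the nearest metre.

Δφ = -32.2284° − -32.2320° = +0.0036°; Δλ = -16.7561° − -16.7514° = -0.0047°.
1° along a meridian = πR/180 = 111125 m.
ΔN = Δφ × 111125 = 400.1 m; ΔE = Δλ × 111125 × cos(-32.2320°) = -0.0047 × 111125 × 0.845895 = -441.8 m.

ΔE = -442 m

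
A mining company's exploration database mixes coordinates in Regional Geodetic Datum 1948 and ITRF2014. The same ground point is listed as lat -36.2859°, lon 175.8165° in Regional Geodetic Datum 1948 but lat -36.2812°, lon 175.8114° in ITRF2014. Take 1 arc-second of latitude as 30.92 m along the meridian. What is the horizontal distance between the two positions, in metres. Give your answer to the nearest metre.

695 m

Δφ = -36.2812° − -36.2859° = +0.0047°; Δλ = 175.8114° − 175.8165° = -0.0051°.
1° of latitude = 3600 × 30.92 = 111312 m.
ΔN = Δφ × 111312 = 523.2 m; ΔE = Δλ × 111312 × cos(-36.2859°) = -0.0051 × 111312 × 0.806074 = -457.6 m.
Distance = √(ΔE² + ΔN²) = √((-457.6)² + 523.2²) = 695.1 m.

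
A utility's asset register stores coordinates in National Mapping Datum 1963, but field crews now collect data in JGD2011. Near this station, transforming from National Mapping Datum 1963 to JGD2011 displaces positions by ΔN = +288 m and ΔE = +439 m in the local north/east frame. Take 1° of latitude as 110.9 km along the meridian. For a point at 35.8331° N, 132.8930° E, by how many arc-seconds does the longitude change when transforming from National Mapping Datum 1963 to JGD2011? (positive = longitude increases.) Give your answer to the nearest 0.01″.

At latitude 35.8331°, cos φ = 0.810726.
1° of longitude at this latitude = 110.9 × cos φ = 89.91 km, so Δλ = 439.0 / 89909.5 = 0.0048827° = 17.578″.

Δλ = 17.58″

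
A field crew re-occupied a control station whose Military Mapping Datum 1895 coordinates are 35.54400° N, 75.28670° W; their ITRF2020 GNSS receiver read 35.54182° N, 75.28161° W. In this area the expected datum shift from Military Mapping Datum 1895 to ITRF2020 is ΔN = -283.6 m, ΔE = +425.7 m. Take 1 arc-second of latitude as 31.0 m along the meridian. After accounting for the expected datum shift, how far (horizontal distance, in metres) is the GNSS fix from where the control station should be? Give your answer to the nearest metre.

Observed coordinate differences: Δφ = -0.00218°, Δλ = +0.00509°.
Converting to metres (1° lat = 111600 m, cos φ = 0.813669): observed ΔN = -243.3 m, observed ΔE = 462.2 m.
Subtracting the expected shift leaves a residual of -243.3 − (-283.6) = 40.3 m north and 462.2 − (425.7) = 36.5 m east.
Residual distance = √(40.3² + 36.5²) = 54.4 m.

54 m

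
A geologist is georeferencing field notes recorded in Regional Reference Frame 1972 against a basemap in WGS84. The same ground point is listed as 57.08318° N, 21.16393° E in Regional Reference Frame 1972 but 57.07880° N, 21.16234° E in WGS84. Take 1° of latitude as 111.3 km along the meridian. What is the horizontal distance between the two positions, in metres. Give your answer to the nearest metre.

497 m

Δφ = 57.07880° − 57.08318° = -0.00438°; Δλ = 21.16234° − 21.16393° = -0.00159°.
ΔN = Δφ × 111300 = -487.5 m; ΔE = Δλ × 111300 × cos(57.08318°) = -0.00159 × 111300 × 0.543421 = -96.2 m.
Distance = √(ΔE² + ΔN²) = √((-96.2)² + (-487.5)²) = 496.9 m.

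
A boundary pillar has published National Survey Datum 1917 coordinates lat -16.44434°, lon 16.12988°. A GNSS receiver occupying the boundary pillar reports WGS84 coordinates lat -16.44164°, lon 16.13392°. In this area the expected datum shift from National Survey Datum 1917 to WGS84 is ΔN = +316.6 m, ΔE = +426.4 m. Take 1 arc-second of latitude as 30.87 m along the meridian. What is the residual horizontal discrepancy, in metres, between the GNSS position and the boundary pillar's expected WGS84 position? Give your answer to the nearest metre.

17 m

Observed coordinate differences: Δφ = +0.00270°, Δλ = +0.00404°.
Converting to metres (1° lat = 111132 m, cos φ = 0.959095): observed ΔN = 300.1 m, observed ΔE = 430.6 m.
Subtracting the expected shift leaves a residual of 300.1 − (316.6) = -16.5 m north and 430.6 − (426.4) = 4.2 m east.
Residual distance = √((-16.5)² + 4.2²) = 17.1 m.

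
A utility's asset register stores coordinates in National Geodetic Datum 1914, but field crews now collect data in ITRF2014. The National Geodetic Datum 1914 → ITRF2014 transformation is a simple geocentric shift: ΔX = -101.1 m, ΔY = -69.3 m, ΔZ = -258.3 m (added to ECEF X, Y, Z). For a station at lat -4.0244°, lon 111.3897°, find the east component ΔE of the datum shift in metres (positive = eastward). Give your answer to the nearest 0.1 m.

At φ = -4.0244°, λ = 111.3897°: sin φ = -0.070181, cos φ = 0.997534, sin λ = 0.931121, cos λ = -0.364709.
ΔE = −sin λ·ΔX + cos λ·ΔY = −(0.931121)·(-101.1) + (-0.364709)·(-69.3) = 119.41 m.

ΔE = 119.4 m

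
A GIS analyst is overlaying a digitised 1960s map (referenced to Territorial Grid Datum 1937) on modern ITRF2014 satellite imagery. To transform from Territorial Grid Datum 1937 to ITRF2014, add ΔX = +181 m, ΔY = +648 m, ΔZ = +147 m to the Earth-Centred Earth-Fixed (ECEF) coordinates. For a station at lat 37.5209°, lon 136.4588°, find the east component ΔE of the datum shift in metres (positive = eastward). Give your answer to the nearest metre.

The local east axis at (φ, λ) is (−sin λ, cos λ, 0), so ΔE = −sin(136.4588°)·181 + cos(136.4588°)·648 = -594.41 m.

ΔE = -594 m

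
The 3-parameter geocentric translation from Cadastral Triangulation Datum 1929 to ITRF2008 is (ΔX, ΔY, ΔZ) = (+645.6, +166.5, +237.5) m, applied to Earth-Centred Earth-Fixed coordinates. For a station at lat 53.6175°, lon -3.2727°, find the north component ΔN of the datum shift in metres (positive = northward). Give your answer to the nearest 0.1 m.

ΔN = -370.4 m

The local north axis is (−sin φ cos λ, −sin φ sin λ, cos φ), giving ΔN = -518.909 + 7.652 + 140.879 = -370.38 m.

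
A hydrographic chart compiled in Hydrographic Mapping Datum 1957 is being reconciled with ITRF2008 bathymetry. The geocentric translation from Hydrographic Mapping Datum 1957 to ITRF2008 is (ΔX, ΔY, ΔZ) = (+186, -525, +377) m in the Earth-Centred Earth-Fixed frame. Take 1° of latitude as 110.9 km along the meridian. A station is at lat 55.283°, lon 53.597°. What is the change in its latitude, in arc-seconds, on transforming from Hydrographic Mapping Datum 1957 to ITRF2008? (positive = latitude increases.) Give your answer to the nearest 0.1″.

Δφ = 15.3″

sin φ = 0.821975, cos φ = 0.569523, sin λ = 0.804863, cos λ = 0.593461.
North component: ΔN = −sin φ cos λ·ΔX − sin φ sin λ·ΔY + cos φ·ΔZ = −(0.821975)(0.593461)(186) − (0.821975)(0.804863)(-525) + (0.569523)(377) = 471.31 m.
1° of latitude spans 110900 m, so Δφ = 471.31 / 110900 × 3600 = 15.299″.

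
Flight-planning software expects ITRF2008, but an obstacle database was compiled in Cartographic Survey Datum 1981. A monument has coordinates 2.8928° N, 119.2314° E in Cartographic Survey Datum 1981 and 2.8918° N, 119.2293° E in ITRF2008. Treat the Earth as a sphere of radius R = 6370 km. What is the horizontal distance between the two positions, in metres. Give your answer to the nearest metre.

258 m

Δφ = 2.8918° − 2.8928° = -0.0010°; Δλ = 119.2293° − 119.2314° = -0.0021°.
1° along a meridian = πR/180 = 111177 m.
ΔN = Δφ × 111177 = -111.2 m; ΔE = Δλ × 111177 × cos(2.8928°) = -0.0021 × 111177 × 0.998726 = -233.2 m.
Distance = √(ΔE² + ΔN²) = √((-233.2)² + (-111.2)²) = 258.3 m.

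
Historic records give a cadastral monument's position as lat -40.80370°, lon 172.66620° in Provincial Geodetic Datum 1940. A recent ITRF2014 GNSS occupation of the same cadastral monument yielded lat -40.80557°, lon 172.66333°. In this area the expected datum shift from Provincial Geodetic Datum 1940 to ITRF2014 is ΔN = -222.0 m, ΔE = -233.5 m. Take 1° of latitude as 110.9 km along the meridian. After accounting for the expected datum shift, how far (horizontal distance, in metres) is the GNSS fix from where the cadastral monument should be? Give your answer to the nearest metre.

Observed coordinate differences: Δφ = -0.00187°, Δλ = -0.00287°.
Converting to metres (1° lat = 110900 m, cos φ = 0.756953): observed ΔN = -207.4 m, observed ΔE = -240.9 m.
Subtracting the expected shift leaves a residual of -207.4 − (-222.0) = 14.6 m north and -240.9 − (-233.5) = -7.4 m east.
Residual distance = √(14.6² + (-7.4)²) = 16.4 m.

16 m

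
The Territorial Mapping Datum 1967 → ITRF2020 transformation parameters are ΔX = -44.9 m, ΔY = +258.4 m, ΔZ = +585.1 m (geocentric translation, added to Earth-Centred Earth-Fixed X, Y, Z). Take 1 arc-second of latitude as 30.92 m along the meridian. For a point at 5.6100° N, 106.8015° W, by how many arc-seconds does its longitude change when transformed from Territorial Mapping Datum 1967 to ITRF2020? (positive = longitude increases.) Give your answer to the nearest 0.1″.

sin φ = 0.097757, cos φ = 0.995210, sin λ = -0.957312, cos λ = -0.289057.
East component: ΔE = −sin λ·ΔX + cos λ·ΔY = −(-0.957312)(-44.9) + (-0.289057)(258.4) = -117.68 m.
1° of latitude spans 3600 × 30.92 = 111312 m; at latitude φ, 1° of longitude spans that × cos φ = 110778.9 m, so Δλ = -117.68 / 110778.9 × 3600 = -3.824″.

Δλ = -3.8″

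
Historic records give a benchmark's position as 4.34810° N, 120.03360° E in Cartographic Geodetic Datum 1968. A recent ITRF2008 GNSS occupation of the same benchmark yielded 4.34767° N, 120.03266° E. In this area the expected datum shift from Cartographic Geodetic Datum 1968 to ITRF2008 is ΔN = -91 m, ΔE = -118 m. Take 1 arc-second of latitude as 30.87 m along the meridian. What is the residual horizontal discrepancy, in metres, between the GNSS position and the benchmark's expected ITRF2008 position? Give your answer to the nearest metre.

Observed coordinate differences: Δφ = -0.00043°, Δλ = -0.00094°.
Converting to metres (1° lat = 111132 m, cos φ = 0.997122): observed ΔN = -47.8 m, observed ΔE = -104.2 m.
Subtracting the expected shift leaves a residual of -47.8 − (-91) = 43.2 m north and -104.2 − (-118) = 13.8 m east.
Residual distance = √(43.2² + 13.8²) = 45.4 m.

45 m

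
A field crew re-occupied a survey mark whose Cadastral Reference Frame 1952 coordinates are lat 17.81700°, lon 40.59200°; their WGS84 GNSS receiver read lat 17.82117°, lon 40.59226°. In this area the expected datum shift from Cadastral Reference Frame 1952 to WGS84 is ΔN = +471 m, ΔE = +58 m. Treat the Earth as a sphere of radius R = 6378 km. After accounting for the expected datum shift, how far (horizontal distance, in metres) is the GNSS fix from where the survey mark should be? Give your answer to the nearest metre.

Observed coordinate differences: Δφ = +0.00417°, Δλ = +0.00026°.
Converting to metres (1° lat = 111317 m, cos φ = 0.952039): observed ΔN = 464.2 m, observed ΔE = 27.6 m.
Subtracting the expected shift leaves a residual of 464.2 − (471) = -6.8 m north and 27.6 − (58) = -30.4 m east.
Residual distance = √((-6.8)² + (-30.4)²) = 31.2 m.

31 m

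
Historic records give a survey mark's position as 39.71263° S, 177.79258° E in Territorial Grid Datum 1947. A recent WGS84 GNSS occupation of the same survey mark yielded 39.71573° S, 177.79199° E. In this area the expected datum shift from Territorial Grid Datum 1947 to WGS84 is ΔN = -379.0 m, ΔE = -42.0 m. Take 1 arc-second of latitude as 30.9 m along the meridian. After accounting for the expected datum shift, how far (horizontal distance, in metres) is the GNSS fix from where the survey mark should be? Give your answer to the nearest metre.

35 m

Observed coordinate differences: Δφ = -0.00310°, Δλ = -0.00059°.
Converting to metres (1° lat = 111240 m, cos φ = 0.769259): observed ΔN = -344.8 m, observed ΔE = -50.5 m.
Subtracting the expected shift leaves a residual of -344.8 − (-379.0) = 34.2 m north and -50.5 − (-42.0) = -8.5 m east.
Residual distance = √(34.2² + (-8.5)²) = 35.2 m.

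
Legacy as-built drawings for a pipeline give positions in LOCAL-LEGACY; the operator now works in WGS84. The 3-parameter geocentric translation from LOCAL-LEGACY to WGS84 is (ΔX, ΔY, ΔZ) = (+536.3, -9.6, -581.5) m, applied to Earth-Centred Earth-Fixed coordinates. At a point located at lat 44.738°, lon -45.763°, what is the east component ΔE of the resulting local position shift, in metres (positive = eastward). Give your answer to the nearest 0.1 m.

At φ = 44.738°, λ = -45.763°: sin φ = 0.703866, cos φ = 0.710333, sin λ = -0.716460, cos λ = 0.697628.
ΔE = −sin λ·ΔX + cos λ·ΔY = −(-0.716460)·(536.3) + (0.697628)·(-9.6) = 377.54 m.

ΔE = 377.5 m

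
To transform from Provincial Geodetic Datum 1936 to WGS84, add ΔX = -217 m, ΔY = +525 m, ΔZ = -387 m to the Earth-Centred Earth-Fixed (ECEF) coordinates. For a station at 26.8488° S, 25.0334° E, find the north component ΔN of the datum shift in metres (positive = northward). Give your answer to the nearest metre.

At φ = -26.8488°, λ = 25.0334°: sin φ = -0.451638, cos φ = 0.892201, sin λ = 0.423147, cos λ = 0.906061.
ΔN = −sin φ cos λ·ΔX − sin φ sin λ·ΔY + cos φ·ΔZ = −(-0.451638)(0.906061)(-217) − (-0.451638)(0.423147)(525) + (0.892201)(-387) = -333.75 m.

ΔN = -334 m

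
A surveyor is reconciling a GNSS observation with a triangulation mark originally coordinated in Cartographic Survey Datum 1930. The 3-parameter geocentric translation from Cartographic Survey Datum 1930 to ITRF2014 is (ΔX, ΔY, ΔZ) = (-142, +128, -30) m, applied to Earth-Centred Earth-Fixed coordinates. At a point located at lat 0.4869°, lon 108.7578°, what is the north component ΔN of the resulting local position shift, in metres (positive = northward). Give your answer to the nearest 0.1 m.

ΔN = -31.4 m

The local north axis is (−sin φ cos λ, −sin φ sin λ, cos φ), giving ΔN = -0.388 − 1.030 − 29.999 = -31.42 m.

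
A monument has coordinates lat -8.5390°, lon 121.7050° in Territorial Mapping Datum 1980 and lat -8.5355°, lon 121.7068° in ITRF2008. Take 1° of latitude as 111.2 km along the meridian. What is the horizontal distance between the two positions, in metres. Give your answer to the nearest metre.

437 m

Δφ = -8.5355° − -8.5390° = +0.0035°; Δλ = 121.7068° − 121.7050° = +0.0018°.
ΔN = Δφ × 111200 = 389.2 m; ΔE = Δλ × 111200 × cos(-8.5390°) = +0.0018 × 111200 × 0.988915 = 197.9 m.
Distance = √(ΔE² + ΔN²) = √(197.9² + 389.2²) = 436.6 m.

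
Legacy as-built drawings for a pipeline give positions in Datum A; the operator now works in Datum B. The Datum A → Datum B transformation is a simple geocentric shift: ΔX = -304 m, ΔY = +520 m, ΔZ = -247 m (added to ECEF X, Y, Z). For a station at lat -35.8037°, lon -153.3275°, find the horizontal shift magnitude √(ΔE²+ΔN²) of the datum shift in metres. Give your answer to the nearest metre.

The local east axis at (φ, λ) is (−sin λ, cos λ, 0), so ΔE = −sin(-153.3275°)·(-304) + cos(-153.3275°)·520 = -601.13 m.
The local north axis is (−sin φ cos λ, −sin φ sin λ, cos φ), giving ΔN = 158.918 − 136.555 − 200.323 = -177.96 m.
Horizontal magnitude = √(ΔE² + ΔN²) = √((-601.13)² + (-177.96)²) = 626.92 m.

627 m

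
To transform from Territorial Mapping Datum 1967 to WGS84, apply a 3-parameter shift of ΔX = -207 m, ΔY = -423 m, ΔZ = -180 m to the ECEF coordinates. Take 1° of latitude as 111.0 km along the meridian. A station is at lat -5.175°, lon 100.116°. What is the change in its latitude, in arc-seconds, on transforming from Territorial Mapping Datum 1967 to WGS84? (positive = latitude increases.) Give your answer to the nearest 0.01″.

Δφ = -6.93″

sin φ = -0.090198, cos φ = 0.995924, sin λ = 0.984454, cos λ = -0.175642.
North component: ΔN = −sin φ cos λ·ΔX − sin φ sin λ·ΔY + cos φ·ΔZ = −(-0.090198)(-0.175642)(-207) − (-0.090198)(0.984454)(-423) + (0.995924)(-180) = -213.55 m.
1° of latitude spans 111000 m, so Δφ = -213.55 / 111000 × 3600 = -6.926″.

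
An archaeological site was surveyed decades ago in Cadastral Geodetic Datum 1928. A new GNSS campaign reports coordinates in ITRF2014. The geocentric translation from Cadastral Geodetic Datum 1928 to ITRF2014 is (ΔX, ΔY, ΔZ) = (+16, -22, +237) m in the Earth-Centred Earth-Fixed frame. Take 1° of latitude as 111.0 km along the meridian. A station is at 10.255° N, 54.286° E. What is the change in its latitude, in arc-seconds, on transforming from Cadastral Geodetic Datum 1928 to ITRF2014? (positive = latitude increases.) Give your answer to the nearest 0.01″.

Δφ = 7.61″

sin φ = 0.178029, cos φ = 0.984025, sin λ = 0.811941, cos λ = 0.583740.
North component: ΔN = −sin φ cos λ·ΔX − sin φ sin λ·ΔY + cos φ·ΔZ = −(0.178029)(0.583740)(16) − (0.178029)(0.811941)(-22) + (0.984025)(237) = 234.73 m.
1° of latitude spans 111000 m, so Δφ = 234.73 / 111000 × 3600 = 7.613″.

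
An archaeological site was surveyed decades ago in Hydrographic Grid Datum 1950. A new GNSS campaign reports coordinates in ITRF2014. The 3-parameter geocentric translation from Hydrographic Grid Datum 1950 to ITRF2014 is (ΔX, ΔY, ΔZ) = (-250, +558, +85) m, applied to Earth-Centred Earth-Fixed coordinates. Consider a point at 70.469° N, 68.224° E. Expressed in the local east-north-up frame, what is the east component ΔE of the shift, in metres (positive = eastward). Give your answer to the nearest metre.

At φ = 70.469°, λ = 68.224°: sin φ = 0.942461, cos φ = 0.334317, sin λ = 0.928641, cos λ = 0.370979.
ΔE = −sin λ·ΔX + cos λ·ΔY = −(0.928641)·(-250) + (0.370979)·(558) = 439.17 m.

ΔE = 439 m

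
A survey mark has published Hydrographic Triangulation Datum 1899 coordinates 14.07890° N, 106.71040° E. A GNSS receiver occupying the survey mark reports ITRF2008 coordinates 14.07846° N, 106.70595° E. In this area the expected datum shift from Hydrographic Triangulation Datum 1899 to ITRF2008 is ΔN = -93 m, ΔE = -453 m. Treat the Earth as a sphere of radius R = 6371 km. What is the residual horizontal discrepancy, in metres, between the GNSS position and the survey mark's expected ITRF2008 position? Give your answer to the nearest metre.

52 m

Observed coordinate differences: Δφ = -0.00044°, Δλ = -0.00445°.
Converting to metres (1° lat = 111195 m, cos φ = 0.969962): observed ΔN = -48.9 m, observed ΔE = -480.0 m.
Subtracting the expected shift leaves a residual of -48.9 − (-93) = 44.1 m north and -480.0 − (-453) = -27.0 m east.
Residual distance = √(44.1² + (-27.0)²) = 51.7 m.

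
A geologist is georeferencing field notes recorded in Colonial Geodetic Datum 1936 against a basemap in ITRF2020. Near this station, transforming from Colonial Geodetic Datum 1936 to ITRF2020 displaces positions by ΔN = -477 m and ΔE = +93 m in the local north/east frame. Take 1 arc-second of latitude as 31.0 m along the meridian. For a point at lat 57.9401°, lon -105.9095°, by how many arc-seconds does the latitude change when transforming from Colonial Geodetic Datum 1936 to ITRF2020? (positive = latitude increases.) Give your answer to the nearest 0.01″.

Δφ = -15.39″

1″ of latitude = 31.00 m, so Δφ = -477.0 / 31.00 = -15.387″.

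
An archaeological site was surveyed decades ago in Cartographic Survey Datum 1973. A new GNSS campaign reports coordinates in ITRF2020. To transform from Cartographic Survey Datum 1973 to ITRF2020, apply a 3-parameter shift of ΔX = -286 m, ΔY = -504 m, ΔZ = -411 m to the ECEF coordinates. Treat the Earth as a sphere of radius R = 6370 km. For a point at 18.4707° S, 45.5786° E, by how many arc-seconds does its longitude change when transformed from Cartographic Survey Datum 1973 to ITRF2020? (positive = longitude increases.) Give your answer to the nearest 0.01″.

sin φ = -0.316820, cos φ = 0.948486, sin λ = 0.714211, cos λ = 0.699930.
East component: ΔE = −sin λ·ΔX + cos λ·ΔY = −(0.714211)(-286) + (0.699930)(-504) = -148.50 m.
1° of latitude spans πR/180 = 111177 m; at latitude φ, 1° of longitude spans that × cos φ = 105450.3 m, so Δλ = -148.50 / 105450.3 × 3600 = -5.070″.

Δλ = -5.07″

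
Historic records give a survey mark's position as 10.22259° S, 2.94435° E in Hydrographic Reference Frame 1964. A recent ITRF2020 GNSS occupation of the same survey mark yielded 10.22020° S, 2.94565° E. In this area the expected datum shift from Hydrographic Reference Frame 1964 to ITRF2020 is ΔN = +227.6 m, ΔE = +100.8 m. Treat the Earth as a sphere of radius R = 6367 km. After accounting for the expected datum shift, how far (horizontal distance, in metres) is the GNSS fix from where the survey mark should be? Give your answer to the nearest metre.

56 m

Observed coordinate differences: Δφ = +0.00239°, Δλ = +0.00130°.
Converting to metres (1° lat = 111125 m, cos φ = 0.984126): observed ΔN = 265.6 m, observed ΔE = 142.2 m.
Subtracting the expected shift leaves a residual of 265.6 − (227.6) = 38.0 m north and 142.2 − (100.8) = 41.4 m east.
Residual distance = √(38.0² + 41.4²) = 56.2 m.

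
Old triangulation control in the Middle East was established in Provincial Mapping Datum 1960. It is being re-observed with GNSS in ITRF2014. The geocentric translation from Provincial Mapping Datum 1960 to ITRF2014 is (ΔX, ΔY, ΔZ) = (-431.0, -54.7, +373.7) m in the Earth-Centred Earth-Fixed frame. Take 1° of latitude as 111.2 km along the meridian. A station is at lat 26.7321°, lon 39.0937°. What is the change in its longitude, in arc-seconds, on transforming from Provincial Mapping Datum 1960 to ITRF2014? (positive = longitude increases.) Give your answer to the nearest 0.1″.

Δλ = 8.3″

sin φ = 0.449819, cos φ = 0.893120, sin λ = 0.630590, cos λ = 0.776116.
East component: ΔE = −sin λ·ΔX + cos λ·ΔY = −(0.630590)(-431.0) + (0.776116)(-54.7) = 229.33 m.
1° of latitude spans 111200 m; at latitude φ, 1° of longitude spans that × cos φ = 99314.9 m, so Δλ = 229.33 / 99314.9 × 3600 = 8.313″.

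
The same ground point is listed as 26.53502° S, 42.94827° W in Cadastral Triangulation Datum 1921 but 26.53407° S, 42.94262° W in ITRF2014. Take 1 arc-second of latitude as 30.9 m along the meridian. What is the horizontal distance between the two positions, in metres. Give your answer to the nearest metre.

572 m

Δφ = -26.53407° − -26.53502° = +0.00095°; Δλ = -42.94262° − -42.94827° = +0.00565°.
1° of latitude = 3600 × 30.90 = 111240 m.
ΔN = Δφ × 111240 = 105.7 m; ΔE = Δλ × 111240 × cos(-26.53502°) = +0.00565 × 111240 × 0.894661 = 562.3 m.
Distance = √(ΔE² + ΔN²) = √(562.3² + 105.7²) = 572.1 m.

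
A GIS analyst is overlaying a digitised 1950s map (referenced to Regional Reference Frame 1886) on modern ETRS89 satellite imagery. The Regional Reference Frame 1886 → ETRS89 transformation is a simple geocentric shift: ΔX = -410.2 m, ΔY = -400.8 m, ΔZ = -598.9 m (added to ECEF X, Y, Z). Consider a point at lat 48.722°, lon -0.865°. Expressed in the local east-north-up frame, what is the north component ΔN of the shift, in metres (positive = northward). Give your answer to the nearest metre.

The local north axis is (−sin φ cos λ, −sin φ sin λ, cos φ), giving ΔN = 308.237 − 4.547 − 395.102 = -91.41 m.

ΔN = -91 m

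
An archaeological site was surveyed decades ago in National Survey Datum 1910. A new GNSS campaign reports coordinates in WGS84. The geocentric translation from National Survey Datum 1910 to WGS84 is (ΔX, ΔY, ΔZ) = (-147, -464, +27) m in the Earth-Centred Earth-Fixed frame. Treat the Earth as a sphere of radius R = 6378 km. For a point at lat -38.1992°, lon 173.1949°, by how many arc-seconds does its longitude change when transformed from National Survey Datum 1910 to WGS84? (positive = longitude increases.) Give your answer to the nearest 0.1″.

sin φ = -0.618397, cos φ = 0.785866, sin λ = 0.118492, cos λ = -0.992955.
East component: ΔE = −sin λ·ΔX + cos λ·ΔY = −(0.118492)(-147) + (-0.992955)(-464) = 478.15 m.
1° of latitude spans πR/180 = 111317 m; at latitude φ, 1° of longitude spans that × cos φ = 87480.3 m, so Δλ = 478.15 / 87480.3 × 3600 = 19.677″.

Δλ = 19.7″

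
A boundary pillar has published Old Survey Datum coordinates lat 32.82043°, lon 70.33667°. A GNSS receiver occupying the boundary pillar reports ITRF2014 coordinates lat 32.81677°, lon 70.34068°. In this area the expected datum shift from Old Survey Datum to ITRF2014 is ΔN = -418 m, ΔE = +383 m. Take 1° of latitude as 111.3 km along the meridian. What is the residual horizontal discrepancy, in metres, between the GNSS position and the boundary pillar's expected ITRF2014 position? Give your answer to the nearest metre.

13 m

Observed coordinate differences: Δφ = -0.00366°, Δλ = +0.00401°.
Converting to metres (1° lat = 111300 m, cos φ = 0.840373): observed ΔN = -407.4 m, observed ΔE = 375.1 m.
Subtracting the expected shift leaves a residual of -407.4 − (-418) = 10.6 m north and 375.1 − (383) = -7.9 m east.
Residual distance = √(10.6² + (-7.9)²) = 13.3 m.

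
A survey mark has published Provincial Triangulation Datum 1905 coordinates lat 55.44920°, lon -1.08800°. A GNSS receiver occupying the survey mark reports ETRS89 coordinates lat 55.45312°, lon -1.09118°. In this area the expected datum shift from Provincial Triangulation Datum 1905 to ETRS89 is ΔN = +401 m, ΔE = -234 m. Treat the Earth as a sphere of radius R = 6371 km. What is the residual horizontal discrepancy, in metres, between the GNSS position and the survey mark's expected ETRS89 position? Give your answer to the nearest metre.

48 m

Observed coordinate differences: Δφ = +0.00392°, Δλ = -0.00318°.
Converting to metres (1° lat = 111195 m, cos φ = 0.567137): observed ΔN = 435.9 m, observed ΔE = -200.5 m.
Subtracting the expected shift leaves a residual of 435.9 − (401) = 34.9 m north and -200.5 − (-234) = 33.5 m east.
Residual distance = √(34.9² + 33.5²) = 48.3 m.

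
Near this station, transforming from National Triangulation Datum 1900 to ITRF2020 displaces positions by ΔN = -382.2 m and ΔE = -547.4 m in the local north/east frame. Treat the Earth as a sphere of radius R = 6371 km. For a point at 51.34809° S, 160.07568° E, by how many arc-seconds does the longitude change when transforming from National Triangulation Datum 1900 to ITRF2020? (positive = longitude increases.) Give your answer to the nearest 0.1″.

At latitude -51.34809°, cos φ = 0.624587.
One radian of longitude at latitude φ spans R cos φ, so Δλ = ΔE / (R cos φ) = -547.4 / (6371000 × 0.624587) = -1.3756e-04 rad = -28.375″.

Δλ = -28.4″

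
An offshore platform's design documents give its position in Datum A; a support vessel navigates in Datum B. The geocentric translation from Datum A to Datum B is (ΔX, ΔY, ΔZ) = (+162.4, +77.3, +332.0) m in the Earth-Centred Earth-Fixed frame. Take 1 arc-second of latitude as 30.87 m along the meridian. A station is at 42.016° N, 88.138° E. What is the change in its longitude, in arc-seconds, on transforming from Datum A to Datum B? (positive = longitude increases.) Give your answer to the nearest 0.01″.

Δλ = -6.97″

sin φ = 0.669338, cos φ = 0.742958, sin λ = 0.999472, cos λ = 0.032492.
East component: ΔE = −sin λ·ΔX + cos λ·ΔY = −(0.999472)(162.4) + (0.032492)(77.3) = -159.80 m.
1° of latitude spans 3600 × 30.87 = 111132 m; at latitude φ, 1° of longitude spans that × cos φ = 82566.4 m, so Δλ = -159.80 / 82566.4 × 3600 = -6.968″.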